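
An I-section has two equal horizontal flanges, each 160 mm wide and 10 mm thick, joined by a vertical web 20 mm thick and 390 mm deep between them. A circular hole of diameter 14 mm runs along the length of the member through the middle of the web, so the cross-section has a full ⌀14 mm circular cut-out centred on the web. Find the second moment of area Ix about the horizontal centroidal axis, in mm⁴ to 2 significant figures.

Decompose the section into non-overlapping parts with the origin at the bottom-left of its bounding rectangle.
Bottom flange: 160 × 10, A = 1 600 mm², y = 5 mm, Ī = 13 333 mm⁴.
Web: 20 × 390, A = 7 800 mm², y = 205 mm, Ī = 98 865 000 mm⁴.
Top flange: 160 × 10, A = 1 600 mm², y = 405 mm, Ī = 13 333 mm⁴.
Hole (subtracted): ⌀14, A = 153.9 mm², y = 205 mm, Ī = 1 886 mm⁴.
By symmetry the centroid is at mid-height, ȳ = 205 mm.
Transfer each piece to the horizontal centroidal axis using Ī + A·d² with d = y − 205:
  bottom flange: d = -200 mm → contributes +64 013 333 mm⁴
  web: d = 0 mm → contributes +98 865 000 mm⁴
  top flange: d = 200 mm → contributes +64 013 333 mm⁴
  hole: d = 0 mm → contributes −1 886 mm⁴
Total I = 226 889 781 mm⁴.

Ix ≈ 2.3 × 10⁸ mm⁴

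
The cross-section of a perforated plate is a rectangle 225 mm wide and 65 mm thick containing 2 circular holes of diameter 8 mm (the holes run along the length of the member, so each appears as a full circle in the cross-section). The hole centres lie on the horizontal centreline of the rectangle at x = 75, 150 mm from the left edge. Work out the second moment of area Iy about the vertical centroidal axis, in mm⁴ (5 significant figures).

Iy ≈ 6.1557 × 10⁷ mm⁴

Decompose the section into non-overlapping parts with the origin at the bottom-left of its bounding rectangle.
Plate: 225 × 65, A = 14 625 mm², x = 112.5 mm, Ī = 61 699 219 mm⁴.
Hole 1 (subtracted): ⌀8, A = 50.26548 mm², x = 75 mm, Ī = 201.0619 mm⁴.
Hole 2 (subtracted): ⌀8, A = 50.26548 mm², x = 150 mm, Ī = 201.0619 mm⁴.
By symmetry the centroid is at mid-width, x̄ = 112.5 mm.
Transfer each piece to the vertical centroidal axis using Ī + A·d² with d = x − 112.5:
  plate: d = 0 mm → contributes +61 699 219 mm⁴
  hole 1: d = -37.5 mm → contributes −70886.9 mm⁴
  hole 2: d = 37.5 mm → contributes −70886.9 mm⁴
Total I = 61 557 445 mm⁴.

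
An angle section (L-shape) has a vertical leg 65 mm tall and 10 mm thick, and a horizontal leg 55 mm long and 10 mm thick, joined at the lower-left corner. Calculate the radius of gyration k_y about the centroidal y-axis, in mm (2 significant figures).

Decompose the section into non-overlapping parts with the origin at the bottom-left of its bounding rectangle.
Vertical leg: 10 × 65, A = 650 mm², x = 5 mm, Ī = 5 417 mm⁴.
Horizontal leg (remainder): 45 × 10, A = 450 mm², x = 32.5 mm, Ī = 75 938 mm⁴.
Centroid: x̄ = ΣA·x / ΣA = 16.25 mm.
Transfer each piece to the centroidal y-axis using Ī + A·d² with d = x − 16.25:
  vertical leg: d = -11.25 mm → contributes +87 682 mm⁴
  horizontal leg (remainder): d = 16.25 mm → contributes +194 766 mm⁴
Total I = 282 448 mm⁴.
Radius of gyration: k = √(I/A) = √(282 448 / 1 100) = 16.02 mm.

k_y ≈ 16 mm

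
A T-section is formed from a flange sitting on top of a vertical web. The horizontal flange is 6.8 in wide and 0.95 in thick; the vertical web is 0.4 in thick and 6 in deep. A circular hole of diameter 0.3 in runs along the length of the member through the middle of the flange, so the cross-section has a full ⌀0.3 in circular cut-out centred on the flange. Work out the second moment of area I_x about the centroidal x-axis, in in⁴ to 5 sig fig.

I_x ≈ 28.753 in⁴

Break the section into simple shapes (no overlaps), measuring from the bottom-left corner of the bounding box.
Flange: 6.8 × 0.95, A = 6.46 in², y = 6.475 in, Ī = 0.4858458 in⁴.
Web: 0.4 × 6, A = 2.4 in², y = 3 in, Ī = 7.2 in⁴.
Hole (subtracted): ⌀0.3, A = 0.07068583 in², y = 6.475 in, Ī = 0.0003976078 in⁴.
Centroid: ȳ = ΣA·y / ΣA = 5.526121 in.
Transfer each piece to the centroidal x-axis using Ī + A·d² with d = y − 5.526121:
  flange: d = 0.9488795 in → contributes +6.302251 in⁴
  web: d = -2.526121 in → contributes +22.51508 in⁴
  hole: d = 0.9488795 in → contributes −0.06404118 in⁴
Total I = 28.75329 in⁴.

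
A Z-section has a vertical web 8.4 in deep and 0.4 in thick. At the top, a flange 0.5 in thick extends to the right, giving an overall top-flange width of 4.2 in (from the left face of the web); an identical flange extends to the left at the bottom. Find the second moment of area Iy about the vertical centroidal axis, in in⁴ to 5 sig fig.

Iy ≈ 21.375 in⁴

Split into non-overlapping primitives; take the origin at the lower-left of the bounding box.
Web: 0.4 × 8.4, A = 3.36 in², x = 4 in, Ī = 0.0448 in⁴.
Top flange (beyond web): 3.8 × 0.5, A = 1.9 in², x = 6.1 in, Ī = 2.286333 in⁴.
Bottom flange (beyond web): 3.8 × 0.5, A = 1.9 in², x = 1.9 in, Ī = 2.286333 in⁴.
Centroid: x̄ = ΣA·x / ΣA = 4 in.
Transfer each piece to the vertical centroidal axis using Ī + A·d² with d = x − 4:
  web: d = 0 in → contributes +0.0448 in⁴
  top flange (beyond web): d = 2.1 in → contributes +10.66533 in⁴
  bottom flange (beyond web): d = -2.1 in → contributes +10.66533 in⁴
Total I = 21.37547 in⁴.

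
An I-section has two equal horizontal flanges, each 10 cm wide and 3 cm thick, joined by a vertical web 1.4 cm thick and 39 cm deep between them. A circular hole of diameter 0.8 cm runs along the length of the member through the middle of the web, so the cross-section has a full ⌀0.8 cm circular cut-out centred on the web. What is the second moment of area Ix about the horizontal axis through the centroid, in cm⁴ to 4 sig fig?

Treat the section as a set of non-overlapping primitives; coordinates are from the bounding-box lower-left.
Bottom flange: 10 × 3, A = 30 cm², y = 1.5 cm, Ī = 22.5 cm⁴.
Web: 1.4 × 39, A = 54.6 cm², y = 22.5 cm, Ī = 6920.55 cm⁴.
Top flange: 10 × 3, A = 30 cm², y = 43.5 cm, Ī = 22.5 cm⁴.
Hole (subtracted): ⌀0.8, A = 0.502655 cm², y = 22.5 cm, Ī = 0.0201062 cm⁴.
By symmetry the centroid is at mid-height, ȳ = 22.5 cm.
Transfer each piece to the horizontal axis through the centroid using Ī + A·d² with d = y − 22.5:
  bottom flange: d = -21 cm → contributes +13252.5 cm⁴
  web: d = 0 cm → contributes +6920.55 cm⁴
  top flange: d = 21 cm → contributes +13252.5 cm⁴
  hole: d = 0 cm → contributes −0.0201062 cm⁴
Total I = 33425.5 cm⁴.

Ix ≈ 3.343 × 10⁴ cm⁴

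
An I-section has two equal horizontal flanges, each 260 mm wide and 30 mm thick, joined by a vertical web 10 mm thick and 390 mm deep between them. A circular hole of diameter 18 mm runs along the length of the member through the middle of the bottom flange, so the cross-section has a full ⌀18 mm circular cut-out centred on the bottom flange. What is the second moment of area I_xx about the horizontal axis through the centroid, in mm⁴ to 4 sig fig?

I_xx ≈ 7.272 × 10⁸ mm⁴

Treat the section as a set of non-overlapping primitives; coordinates are from the bounding-box lower-left.
Bottom flange: 260 × 30, A = 7 800 mm², y = 15 mm, Ī = 585 000 mm⁴.
Web: 10 × 390, A = 3 900 mm², y = 225 mm, Ī = 49 432 500 mm⁴.
Top flange: 260 × 30, A = 7 800 mm², y = 435 mm, Ī = 585 000 mm⁴.
Hole (subtracted): ⌀18, A = 254.469 mm², y = 15 mm, Ī = 5 153 mm⁴.
Centroid: ȳ = ΣA·y / ΣA = 227.777 mm.
Transfer each piece to the horizontal axis through the centroid using Ī + A·d² with d = y − 227.777:
  bottom flange: d = -212.777 mm → contributes +353 721 509 mm⁴
  web: d = -2.77667 mm → contributes +49 462 569 mm⁴
  top flange: d = 207.223 mm → contributes +335 528 766 mm⁴
  hole: d = -212.777 mm → contributes −11 525 960 mm⁴
Total I = 727 186 883 mm⁴.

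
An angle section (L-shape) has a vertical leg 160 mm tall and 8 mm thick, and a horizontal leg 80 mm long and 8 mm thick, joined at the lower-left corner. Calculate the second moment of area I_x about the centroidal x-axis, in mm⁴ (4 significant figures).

I_x ≈ 5.028 × 10⁶ mm⁴

Split into non-overlapping primitives; take the origin at the lower-left of the bounding box.
Vertical leg: 8 × 160, A = 1 280 mm², y = 80 mm, Ī = 2 730 667 mm⁴.
Horizontal leg (remainder): 72 × 8, A = 576 mm², y = 4 mm, Ī = 3 072 mm⁴.
Centroid: ȳ = ΣA·y / ΣA = 56.4138 mm.
Transfer each piece to the centroidal x-axis using Ī + A·d² with d = y − 56.4138:
  vertical leg: d = 23.5862 mm → contributes +3 442 742 mm⁴
  horizontal leg (remainder): d = -52.4138 mm → contributes +1 585 462 mm⁴
Total I = 5 028 205 mm⁴.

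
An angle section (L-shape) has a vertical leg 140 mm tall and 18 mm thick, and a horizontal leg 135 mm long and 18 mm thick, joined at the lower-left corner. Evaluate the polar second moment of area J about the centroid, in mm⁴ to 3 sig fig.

J ≈ 1.61 × 10⁷ mm⁴

Break the section into simple shapes (no overlaps), measuring from the bottom-left corner of the bounding box.
Vertical leg: 18 × 140, A = 2 520 mm², y = 70 mm, Ī = 4 116 000 mm⁴.
Horizontal leg (remainder): 117 × 18, A = 2 106 mm², y = 9 mm, Ī = 56 862 mm⁴.
Centroid: ȳ = ΣA·y / ΣA = 42.23 mm.
Transfer each piece to the centroidal x-axis using Ī + A·d² with d = y − 42.23:
  vertical leg: d = 27.77 mm → contributes +6 059 416 mm⁴
  horizontal leg (remainder): d = -33.23 mm → contributes +2 382 317 mm⁴
Total I = 8 441 732 mm⁴.
For the y-axis: x̄ = 39.73 mm.
Repeating about the centroidal y-axis gives I_y = 7 697 560 mm⁴.
Polar second moment: J = I_x + I_y = 16 139 292 mm⁴.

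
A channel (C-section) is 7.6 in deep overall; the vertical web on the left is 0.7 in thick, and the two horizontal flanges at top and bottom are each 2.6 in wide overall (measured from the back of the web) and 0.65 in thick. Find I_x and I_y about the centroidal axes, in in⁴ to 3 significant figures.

I_x ≈ 55.5 in⁴, I_y ≈ 3.81 in⁴

Break the section into simple shapes (no overlaps), measuring from the bottom-left corner of the bounding box.
Web: 0.7 × 7.6, A = 5.32 in², y = 3.8 in, Ī = 25.607 in⁴.
Top flange (beyond web): 1.9 × 0.65, A = 1.235 in², y = 7.275 in, Ī = 0.043482 in⁴.
Bottom flange (beyond web): 1.9 × 0.65, A = 1.235 in², y = 0.325 in, Ī = 0.043482 in⁴.
By symmetry the centroid is at mid-height, ȳ = 3.8 in.
Transfer each piece to the centroidal x-axis using Ī + A·d² with d = y − 3.8:
  web: d = 0 in → contributes +25.607 in⁴
  top flange (beyond web): d = 3.475 in → contributes +14.957 in⁴
  bottom flange (beyond web): d = -3.475 in → contributes +14.957 in⁴
Total I = 55.521 in⁴.
For the y-axis: x̄ = 0.7622 in.
Repeating about the centroidal y-axis gives I_y = 3.811 in⁴.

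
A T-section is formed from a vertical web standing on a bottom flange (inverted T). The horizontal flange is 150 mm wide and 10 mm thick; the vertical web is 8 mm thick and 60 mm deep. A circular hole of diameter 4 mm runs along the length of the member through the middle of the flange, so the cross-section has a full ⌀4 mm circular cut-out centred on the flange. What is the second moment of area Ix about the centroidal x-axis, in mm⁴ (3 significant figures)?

Ix ≈ 6.01 × 10⁵ mm⁴

Split into non-overlapping primitives; take the origin at the lower-left of the bounding box.
Flange: 150 × 10, A = 1 500 mm², y = 5 mm, Ī = 12 500 mm⁴.
Web: 8 × 60, A = 480 mm², y = 40 mm, Ī = 144 000 mm⁴.
Hole (subtracted): ⌀4, A = 12.566 mm², y = 5 mm, Ī = 12.566 mm⁴.
Centroid: ȳ = ΣA·y / ΣA = 13.539 mm.
Transfer each piece to the centroidal x-axis using Ī + A·d² with d = y − 13.539:
  flange: d = -8.539 mm → contributes +121 873 mm⁴
  web: d = 26.461 mm → contributes +480 087 mm⁴
  hole: d = -8.539 mm → contributes −928.85 mm⁴
Total I = 601 032 mm⁴.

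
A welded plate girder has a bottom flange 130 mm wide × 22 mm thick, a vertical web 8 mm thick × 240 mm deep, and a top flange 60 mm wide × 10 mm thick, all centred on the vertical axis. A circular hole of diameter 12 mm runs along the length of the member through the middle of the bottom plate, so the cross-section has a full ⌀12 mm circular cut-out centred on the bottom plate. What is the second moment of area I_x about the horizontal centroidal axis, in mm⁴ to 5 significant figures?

I_x ≈ 5.0445 × 10⁷ mm⁴

Break the section into simple shapes (no overlaps), measuring from the bottom-left corner of the bounding box.
Bottom plate: 130 × 22, A = 2 860 mm², y = 11 mm, Ī = 115353.3 mm⁴.
Web plate: 8 × 240, A = 1 920 mm², y = 142 mm, Ī = 9 216 000 mm⁴.
Top plate: 60 × 10, A = 600 mm², y = 267 mm, Ī = 5 000 mm⁴.
Hole (subtracted): ⌀12, A = 113.0973 mm², y = 11 mm, Ī = 1017.876 mm⁴.
Centroid: ȳ = ΣA·y / ΣA = 87.91807 mm.
Transfer each piece to the horizontal centroidal axis using Ī + A·d² with d = y − 87.91807:
  bottom plate: d = -76.91807 mm → contributes +17 036 228 mm⁴
  web plate: d = 54.08193 mm → contributes +14 831 721 mm⁴
  top plate: d = 179.0819 mm → contributes +19 247 202 mm⁴
  hole: d = -76.91807 mm → contributes −670145.8 mm⁴
Total I = 50 445 006 mm⁴.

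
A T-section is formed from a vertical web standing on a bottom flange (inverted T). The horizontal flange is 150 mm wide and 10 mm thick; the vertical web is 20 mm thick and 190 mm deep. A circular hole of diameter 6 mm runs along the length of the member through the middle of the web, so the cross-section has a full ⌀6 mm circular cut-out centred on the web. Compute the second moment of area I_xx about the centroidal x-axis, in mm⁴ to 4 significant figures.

I_xx ≈ 2.218 × 10⁷ mm⁴

Treat the section as a set of non-overlapping primitives; coordinates are from the bounding-box lower-left.
Flange: 150 × 10, A = 1 500 mm², y = 5 mm, Ī = 12 500 mm⁴.
Web: 20 × 190, A = 3 800 mm², y = 105 mm, Ī = 11 431 667 mm⁴.
Hole (subtracted): ⌀6, A = 28.2743 mm², y = 105 mm, Ī = 63.6173 mm⁴.
Centroid: ȳ = ΣA·y / ΣA = 76.5463 mm.
Transfer each piece to the centroidal x-axis using Ī + A·d² with d = y − 76.5463:
  flange: d = -71.5463 mm → contributes +7 690 814 mm⁴
  web: d = 28.4537 mm → contributes +14 508 192 mm⁴
  hole: d = 28.4537 mm → contributes −22954.9 mm⁴
Total I = 22 176 051 mm⁴.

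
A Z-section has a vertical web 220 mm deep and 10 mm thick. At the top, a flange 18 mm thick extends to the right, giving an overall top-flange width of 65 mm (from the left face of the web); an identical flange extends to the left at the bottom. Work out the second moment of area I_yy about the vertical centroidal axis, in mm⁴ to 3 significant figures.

I_yy ≈ 2.61 × 10⁶ mm⁴

Treat the section as a set of non-overlapping primitives; coordinates are from the bounding-box lower-left.
Web: 10 × 220, A = 2 200 mm², x = 60 mm, Ī = 18 333 mm⁴.
Top flange (beyond web): 55 × 18, A = 990 mm², x = 92.5 mm, Ī = 249 563 mm⁴.
Bottom flange (beyond web): 55 × 18, A = 990 mm², x = 27.5 mm, Ī = 249 563 mm⁴.
Centroid: x̄ = ΣA·x / ΣA = 60 mm.
Transfer each piece to the vertical centroidal axis using Ī + A·d² with d = x − 60:
  web: d = 0 mm → contributes +18 333 mm⁴
  top flange (beyond web): d = 32.5 mm → contributes +1 295 250 mm⁴
  bottom flange (beyond web): d = -32.5 mm → contributes +1 295 250 mm⁴
Total I = 2 608 833 mm⁴.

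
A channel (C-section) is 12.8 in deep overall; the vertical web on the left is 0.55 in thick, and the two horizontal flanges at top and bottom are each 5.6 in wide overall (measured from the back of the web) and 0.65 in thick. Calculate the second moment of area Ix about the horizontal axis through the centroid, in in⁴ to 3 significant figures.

Treat the section as a set of non-overlapping primitives; coordinates are from the bounding-box lower-left.
Web: 0.55 × 12.8, A = 7.04 in², y = 6.4 in, Ī = 96.119 in⁴.
Top flange (beyond web): 5.05 × 0.65, A = 3.2825 in², y = 12.475 in, Ī = 0.11557 in⁴.
Bottom flange (beyond web): 5.05 × 0.65, A = 3.2825 in², y = 0.325 in, Ī = 0.11557 in⁴.
By symmetry the centroid is at mid-height, ȳ = 6.4 in.
Transfer each piece to the horizontal axis through the centroid using Ī + A·d² with d = y − 6.4:
  web: d = 0 in → contributes +96.119 in⁴
  top flange (beyond web): d = 6.075 in → contributes +121.26 in⁴
  bottom flange (beyond web): d = -6.075 in → contributes +121.26 in⁴
Total I = 338.64 in⁴.

Ix ≈ 339 in⁴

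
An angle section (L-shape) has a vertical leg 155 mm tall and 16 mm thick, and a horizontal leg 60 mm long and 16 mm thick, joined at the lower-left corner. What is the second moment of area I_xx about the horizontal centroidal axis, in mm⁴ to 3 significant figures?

I_xx ≈ 7.63 × 10⁶ mm⁴

Treat the section as a set of non-overlapping primitives; coordinates are from the bounding-box lower-left.
Vertical leg: 16 × 155, A = 2 480 mm², y = 77.5 mm, Ī = 4 965 167 mm⁴.
Horizontal leg (remainder): 44 × 16, A = 704 mm², y = 8 mm, Ī = 15 019 mm⁴.
Centroid: ȳ = ΣA·y / ΣA = 62.133 mm.
Transfer each piece to the horizontal centroidal axis using Ī + A·d² with d = y − 62.133:
  vertical leg: d = 15.367 mm → contributes +5 550 793 mm⁴
  horizontal leg (remainder): d = -54.133 mm → contributes +2 078 020 mm⁴
Total I = 7 628 813 mm⁴.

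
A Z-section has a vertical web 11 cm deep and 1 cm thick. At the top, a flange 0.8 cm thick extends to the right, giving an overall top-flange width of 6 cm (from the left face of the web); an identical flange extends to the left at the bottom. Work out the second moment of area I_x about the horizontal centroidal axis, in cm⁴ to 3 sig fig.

Decompose the section into non-overlapping parts with the origin at the bottom-left of its bounding rectangle.
Web: 1 × 11, A = 11 cm², y = 5.5 cm, Ī = 110.92 cm⁴.
Top flange (beyond web): 5 × 0.8, A = 4 cm², y = 10.6 cm, Ī = 0.21333 cm⁴.
Bottom flange (beyond web): 5 × 0.8, A = 4 cm², y = 0.4 cm, Ī = 0.21333 cm⁴.
Centroid: ȳ = ΣA·y / ΣA = 5.5 cm.
Transfer each piece to the horizontal centroidal axis using Ī + A·d² with d = y − 5.5:
  web: d = 0 cm → contributes +110.92 cm⁴
  top flange (beyond web): d = 5.1 cm → contributes +104.25 cm⁴
  bottom flange (beyond web): d = -5.1 cm → contributes +104.25 cm⁴
Total I = 319.42 cm⁴.

I_x ≈ 319 cm⁴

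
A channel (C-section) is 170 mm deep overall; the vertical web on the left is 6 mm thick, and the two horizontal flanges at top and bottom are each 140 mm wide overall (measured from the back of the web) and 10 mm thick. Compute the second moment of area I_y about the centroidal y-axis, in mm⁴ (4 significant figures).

I_y ≈ 7.633 × 10⁶ mm⁴

Decompose the section into non-overlapping parts with the origin at the bottom-left of its bounding rectangle.
Web: 6 × 170, A = 1 020 mm², x = 3 mm, Ī = 3 060 mm⁴.
Top flange (beyond web): 134 × 10, A = 1 340 mm², x = 73 mm, Ī = 2 005 087 mm⁴.
Bottom flange (beyond web): 134 × 10, A = 1 340 mm², x = 73 mm, Ī = 2 005 087 mm⁴.
Centroid: x̄ = ΣA·x / ΣA = 53.7027 mm.
Transfer each piece to the centroidal y-axis using Ī + A·d² with d = x − 53.7027:
  web: d = -50.7027 mm → contributes +2 625 239 mm⁴
  top flange (beyond web): d = 19.2973 mm → contributes +2 504 083 mm⁴
  bottom flange (beyond web): d = 19.2973 mm → contributes +2 504 083 mm⁴
Total I = 7 633 406 mm⁴.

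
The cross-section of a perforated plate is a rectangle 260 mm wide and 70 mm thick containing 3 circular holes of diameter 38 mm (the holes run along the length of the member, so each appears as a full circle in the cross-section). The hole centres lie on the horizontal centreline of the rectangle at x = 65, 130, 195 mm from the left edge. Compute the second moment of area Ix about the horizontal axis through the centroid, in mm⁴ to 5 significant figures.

Ix ≈ 7.1246 × 10⁶ mm⁴

Break the section into simple shapes (no overlaps), measuring from the bottom-left corner of the bounding box.
Plate: 260 × 70, A = 18 200 mm², y = 35 mm, Ī = 7 431 667 mm⁴.
Hole 1 (subtracted): ⌀38, A = 1134.115 mm², y = 35 mm, Ī = 102353.9 mm⁴.
Hole 2 (subtracted): ⌀38, A = 1134.115 mm², y = 35 mm, Ī = 102353.9 mm⁴.
Hole 3 (subtracted): ⌀38, A = 1134.115 mm², y = 35 mm, Ī = 102353.9 mm⁴.
By symmetry the centroid is at mid-height, ȳ = 35 mm.
All pieces are centred on the horizontal axis through the centroid, so I = ΣĪ (holes subtracted) = 7 124 605 mm⁴.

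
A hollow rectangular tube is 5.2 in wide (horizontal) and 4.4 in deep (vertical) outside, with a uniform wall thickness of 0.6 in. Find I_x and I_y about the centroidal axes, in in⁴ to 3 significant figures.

I_x ≈ 26.0 in⁴, I_y ≈ 34.5 in⁴

Treat the section as a set of non-overlapping primitives; coordinates are from the bounding-box lower-left.
Outer rectangle: 5.2 × 4.4, A = 22.88 in², y = 2.2 in, Ī = 36.913 in⁴.
Inner void (subtracted): 4 × 3.2, A = 12.8 in², y = 2.2 in, Ī = 10.923 in⁴.
By symmetry the centroid is at mid-height, ȳ = 2.2 in.
All pieces are centred on the centroidal x-axis, so I = ΣĪ (holes subtracted) = 25.99 in⁴.
Repeating about the centroidal y-axis gives I_y = 34.49 in⁴.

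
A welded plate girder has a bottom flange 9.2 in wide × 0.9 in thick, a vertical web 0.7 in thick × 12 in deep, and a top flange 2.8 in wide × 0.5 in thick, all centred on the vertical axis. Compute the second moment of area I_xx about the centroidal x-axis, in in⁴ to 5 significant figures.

I_xx ≈ 390.25 in⁴

Break the section into simple shapes (no overlaps), measuring from the bottom-left corner of the bounding box.
Bottom plate: 9.2 × 0.9, A = 8.28 in², y = 0.45 in, Ī = 0.5589 in⁴.
Web plate: 0.7 × 12, A = 8.4 in², y = 6.9 in, Ī = 100.8 in⁴.
Top plate: 2.8 × 0.5, A = 1.4 in², y = 13.15 in, Ī = 0.02916667 in⁴.
Centroid: ȳ = ΣA·y / ΣA = 4.430088 in.
Transfer each piece to the centroidal x-axis using Ī + A·d² with d = y − 4.430088:
  bottom plate: d = -3.980088 in → contributes +131.7232 in⁴
  web plate: d = 2.469912 in → contributes +152.0439 in⁴
  top plate: d = 8.719912 in → contributes +106.4808 in⁴
Total I = 390.2479 in⁴.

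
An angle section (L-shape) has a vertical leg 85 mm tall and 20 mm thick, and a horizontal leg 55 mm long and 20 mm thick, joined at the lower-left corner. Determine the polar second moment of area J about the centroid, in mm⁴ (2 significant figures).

Treat the section as a set of non-overlapping primitives; coordinates are from the bounding-box lower-left.
Vertical leg: 20 × 85, A = 1 700 mm², y = 42.5 mm, Ī = 1 023 542 mm⁴.
Horizontal leg (remainder): 35 × 20, A = 700 mm², y = 10 mm, Ī = 23 333 mm⁴.
Centroid: ȳ = ΣA·y / ΣA = 33.02 mm.
Transfer each piece to the centroidal x-axis using Ī + A·d² with d = y − 33.02:
  vertical leg: d = 9.479 mm → contributes +1 176 294 mm⁴
  horizontal leg (remainder): d = -23.02 mm → contributes +394 304 mm⁴
Total I = 1 570 599 mm⁴.
For the y-axis: x̄ = 18.02 mm.
Repeating about the centroidal y-axis gives I_y = 503 099 mm⁴.
Polar second moment: J = I_x + I_y = 2 073 698 mm⁴.

J ≈ 2.1 × 10⁶ mm⁴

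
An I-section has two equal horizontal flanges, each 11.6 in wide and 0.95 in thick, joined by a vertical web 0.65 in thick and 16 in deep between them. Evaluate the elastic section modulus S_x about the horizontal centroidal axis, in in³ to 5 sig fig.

Decompose the section into non-overlapping parts with the origin at the bottom-left of its bounding rectangle.
Bottom flange: 11.6 × 0.95, A = 11.02 in², y = 0.475 in, Ī = 0.8287958 in⁴.
Web: 0.65 × 16, A = 10.4 in², y = 8.95 in, Ī = 221.8667 in⁴.
Top flange: 11.6 × 0.95, A = 11.02 in², y = 17.425 in, Ī = 0.8287958 in⁴.
By symmetry the centroid is at mid-height, ȳ = 8.95 in.
Transfer each piece to the horizontal centroidal axis using Ī + A·d² with d = y − 8.95:
  bottom flange: d = -8.475 in → contributes +792.3472 in⁴
  web: d = 0 in → contributes +221.8667 in⁴
  top flange: d = 8.475 in → contributes +792.3472 in⁴
Total I = 1806.561 in⁴.
Extreme fibre distance c = 8.95 in; S = I/c = 201.8504 in³.

S_x ≈ 201.85 in³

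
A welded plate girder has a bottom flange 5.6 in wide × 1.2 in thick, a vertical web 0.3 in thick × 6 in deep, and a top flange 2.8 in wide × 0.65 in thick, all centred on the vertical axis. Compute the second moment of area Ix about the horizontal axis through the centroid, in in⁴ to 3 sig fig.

Ix ≈ 81.7 in⁴

Treat the section as a set of non-overlapping primitives; coordinates are from the bounding-box lower-left.
Bottom plate: 5.6 × 1.2, A = 6.72 in², y = 0.6 in, Ī = 0.8064 in⁴.
Web plate: 0.3 × 6, A = 1.8 in², y = 4.2 in, Ī = 5.4 in⁴.
Top plate: 2.8 × 0.65, A = 1.82 in², y = 7.525 in, Ī = 0.064079 in⁴.
Centroid: ȳ = ΣA·y / ΣA = 2.4456 in.
Transfer each piece to the horizontal axis through the centroid using Ī + A·d² with d = y − 2.4456:
  bottom plate: d = -1.8456 in → contributes +23.696 in⁴
  web plate: d = 1.7544 in → contributes +10.94 in⁴
  top plate: d = 5.0794 in → contributes +47.021 in⁴
Total I = 81.657 in⁴.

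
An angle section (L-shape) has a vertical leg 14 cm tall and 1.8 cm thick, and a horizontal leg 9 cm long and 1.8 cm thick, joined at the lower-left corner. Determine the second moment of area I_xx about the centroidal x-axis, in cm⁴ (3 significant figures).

Split into non-overlapping primitives; take the origin at the lower-left of the bounding box.
Vertical leg: 1.8 × 14, A = 25.2 cm², y = 7 cm, Ī = 411.6 cm⁴.
Horizontal leg (remainder): 7.2 × 1.8, A = 12.96 cm², y = 0.9 cm, Ī = 3.4992 cm⁴.
Centroid: ȳ = ΣA·y / ΣA = 4.9283 cm.
Transfer each piece to the centroidal x-axis using Ī + A·d² with d = y − 4.9283:
  vertical leg: d = 2.0717 cm → contributes +519.76 cm⁴
  horizontal leg (remainder): d = -4.0283 cm → contributes +213.8 cm⁴
Total I = 733.56 cm⁴.

I_xx ≈ 734 cm⁴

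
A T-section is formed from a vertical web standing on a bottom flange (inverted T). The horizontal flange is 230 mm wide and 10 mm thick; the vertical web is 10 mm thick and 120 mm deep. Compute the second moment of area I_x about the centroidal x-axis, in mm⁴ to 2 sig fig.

I_x ≈ 4.8 × 10⁶ mm⁴

Decompose the section into non-overlapping parts with the origin at the bottom-left of its bounding rectangle.
Flange: 230 × 10, A = 2 300 mm², y = 5 mm, Ī = 19 167 mm⁴.
Web: 10 × 120, A = 1 200 mm², y = 70 mm, Ī = 1 440 000 mm⁴.
Centroid: ȳ = ΣA·y / ΣA = 27.29 mm.
Transfer each piece to the centroidal x-axis using Ī + A·d² with d = y − 27.29:
  flange: d = -22.29 mm → contributes +1 161 469 mm⁴
  web: d = 42.71 mm → contributes +3 629 412 mm⁴
Total I = 4 790 881 mm⁴.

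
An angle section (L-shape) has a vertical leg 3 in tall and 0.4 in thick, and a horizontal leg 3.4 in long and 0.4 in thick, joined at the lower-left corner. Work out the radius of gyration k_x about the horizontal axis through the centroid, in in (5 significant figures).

Break the section into simple shapes (no overlaps), measuring from the bottom-left corner of the bounding box.
Vertical leg: 0.4 × 3, A = 1.2 in², y = 1.5 in, Ī = 0.9 in⁴.
Horizontal leg (remainder): 3 × 0.4, A = 1.2 in², y = 0.2 in, Ī = 0.016 in⁴.
Centroid: ȳ = ΣA·y / ΣA = 0.85 in.
Transfer each piece to the horizontal axis through the centroid using Ī + A·d² with d = y − 0.85:
  vertical leg: d = 0.65 in → contributes +1.407 in⁴
  horizontal leg (remainder): d = -0.65 in → contributes +0.523 in⁴
Total I = 1.93 in⁴.
Radius of gyration: k = √(I/A) = √(1.93 / 2.4) = 0.8967534 in.

k_x ≈ 0.89675 in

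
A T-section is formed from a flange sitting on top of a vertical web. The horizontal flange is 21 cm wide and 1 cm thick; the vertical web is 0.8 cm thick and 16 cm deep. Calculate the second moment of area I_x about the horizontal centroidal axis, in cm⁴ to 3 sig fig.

Break the section into simple shapes (no overlaps), measuring from the bottom-left corner of the bounding box.
Flange: 21 × 1, A = 21 cm², y = 16.5 cm, Ī = 1.75 cm⁴.
Web: 0.8 × 16, A = 12.8 cm², y = 8 cm, Ī = 273.07 cm⁴.
Centroid: ȳ = ΣA·y / ΣA = 13.281 cm.
Transfer each piece to the horizontal centroidal axis using Ī + A·d² with d = y − 13.281:
  flange: d = 3.2189 cm → contributes +219.34 cm⁴
  web: d = -5.2811 cm → contributes +630.05 cm⁴
Total I = 849.4 cm⁴.

I_x ≈ 849 cm⁴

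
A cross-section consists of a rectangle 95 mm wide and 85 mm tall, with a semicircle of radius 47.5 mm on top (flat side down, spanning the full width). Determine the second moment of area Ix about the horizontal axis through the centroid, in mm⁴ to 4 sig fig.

Ix ≈ 1.509 × 10⁷ mm⁴

Break the section into simple shapes (no overlaps), measuring from the bottom-left corner of the bounding box.
Rectangular body: 95 × 85, A = 8 075 mm², y = 42.5 mm, Ī = 4 861 823 mm⁴.
Semicircular cap: semicircle r = 47.5, A = 3544.11 mm², y = 105.16 mm, Ī = 558 736 mm⁴.
Centroid: ȳ = ΣA·y / ΣA = 61.6127 mm.
Transfer each piece to the horizontal axis through the centroid using Ī + A·d² with d = y − 61.6127:
  rectangular body: d = -19.1127 mm → contributes +7 811 583 mm⁴
  semicircular cap: d = 43.5469 mm → contributes +7 279 553 mm⁴
Total I = 15 091 136 mm⁴.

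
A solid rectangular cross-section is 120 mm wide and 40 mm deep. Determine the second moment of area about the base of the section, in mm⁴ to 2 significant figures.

I_base ≈ 2.6 × 10⁶ mm⁴

The section: 120 × 40, A = 4 800 mm², y = 20 mm, Ī = 640 000 mm⁴.
Transfer it to the bottom edge using Ī + A·d² with d = y − 0:
  the section: d = 20 mm → contributes +2 560 000 mm⁴
Total I = 2 560 000 mm⁴.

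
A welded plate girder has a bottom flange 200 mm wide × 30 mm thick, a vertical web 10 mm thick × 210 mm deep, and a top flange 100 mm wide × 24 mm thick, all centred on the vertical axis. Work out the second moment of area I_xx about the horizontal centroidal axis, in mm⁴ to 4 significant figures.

Break the section into simple shapes (no overlaps), measuring from the bottom-left corner of the bounding box.
Bottom plate: 200 × 30, A = 6 000 mm², y = 15 mm, Ī = 450 000 mm⁴.
Web plate: 10 × 210, A = 2 100 mm², y = 135 mm, Ī = 7 717 500 mm⁴.
Top plate: 100 × 24, A = 2 400 mm², y = 252 mm, Ī = 115 200 mm⁴.
Centroid: ȳ = ΣA·y / ΣA = 93.1714 mm.
Transfer each piece to the horizontal centroidal axis using Ī + A·d² with d = y − 93.1714:
  bottom plate: d = -78.1714 mm → contributes +37 114 633 mm⁴
  web plate: d = 41.8286 mm → contributes +11 391 722 mm⁴
  top plate: d = 158.829 mm → contributes +60 658 836 mm⁴
Total I = 109 165 191 mm⁴.

I_xx ≈ 1.092 × 10⁸ mm⁴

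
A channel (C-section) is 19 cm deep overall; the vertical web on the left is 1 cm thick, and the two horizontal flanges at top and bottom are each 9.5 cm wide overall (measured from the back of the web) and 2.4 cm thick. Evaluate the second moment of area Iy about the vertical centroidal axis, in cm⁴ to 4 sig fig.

Split into non-overlapping primitives; take the origin at the lower-left of the bounding box.
Web: 1 × 19, A = 19 cm², x = 0.5 cm, Ī = 1.58333 cm⁴.
Top flange (beyond web): 8.5 × 2.4, A = 20.4 cm², x = 5.25 cm, Ī = 122.825 cm⁴.
Bottom flange (beyond web): 8.5 × 2.4, A = 20.4 cm², x = 5.25 cm, Ī = 122.825 cm⁴.
Centroid: x̄ = ΣA·x / ΣA = 3.7408 cm.
Transfer each piece to the vertical centroidal axis using Ī + A·d² with d = x − 3.7408:
  web: d = -3.2408 cm → contributes +201.137 cm⁴
  top flange (beyond web): d = 1.5092 cm → contributes +169.29 cm⁴
  bottom flange (beyond web): d = 1.5092 cm → contributes +169.29 cm⁴
Total I = 539.716 cm⁴.

Iy ≈ 539.7 cm⁴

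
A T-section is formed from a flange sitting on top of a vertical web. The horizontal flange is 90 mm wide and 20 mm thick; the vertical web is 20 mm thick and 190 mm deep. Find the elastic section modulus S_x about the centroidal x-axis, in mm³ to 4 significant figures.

Treat the section as a set of non-overlapping primitives; coordinates are from the bounding-box lower-left.
Flange: 90 × 20, A = 1 800 mm², y = 200 mm, Ī = 60 000 mm⁴.
Web: 20 × 190, A = 3 800 mm², y = 95 mm, Ī = 11 431 667 mm⁴.
Centroid: ȳ = ΣA·y / ΣA = 128.75 mm.
Transfer each piece to the centroidal x-axis using Ī + A·d² with d = y − 128.75:
  flange: d = 71.25 mm → contributes +9 197 813 mm⁴
  web: d = -33.75 mm → contributes +15 760 104 mm⁴
Total I = 24 957 917 mm⁴.
Extreme fibre distance c = 128.75 mm; S = I/c = 193 848 mm³.

S_x ≈ 1.938 × 10⁵ mm³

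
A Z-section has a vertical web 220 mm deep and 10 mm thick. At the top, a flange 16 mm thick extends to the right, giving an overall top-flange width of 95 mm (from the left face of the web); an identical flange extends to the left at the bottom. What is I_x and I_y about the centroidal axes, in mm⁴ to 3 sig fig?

Split into non-overlapping primitives; take the origin at the lower-left of the bounding box.
Web: 10 × 220, A = 2 200 mm², y = 110 mm, Ī = 8 873 333 mm⁴.
Top flange (beyond web): 85 × 16, A = 1 360 mm², y = 212 mm, Ī = 29 013 mm⁴.
Bottom flange (beyond web): 85 × 16, A = 1 360 mm², y = 8 mm, Ī = 29 013 mm⁴.
Centroid: ȳ = ΣA·y / ΣA = 110 mm.
Transfer each piece to the centroidal x-axis using Ī + A·d² with d = y − 110:
  web: d = 0 mm → contributes +8 873 333 mm⁴
  top flange (beyond web): d = 102 mm → contributes +14 178 453 mm⁴
  bottom flange (beyond web): d = -102 mm → contributes +14 178 453 mm⁴
Total I = 37 230 240 mm⁴.
For the y-axis: x̄ = 90 mm.
Repeating about the centroidal y-axis gives I_y = 7 793 000 mm⁴.

I_x ≈ 3.72 × 10⁷ mm⁴, I_y ≈ 7.79 × 10⁶ mm⁴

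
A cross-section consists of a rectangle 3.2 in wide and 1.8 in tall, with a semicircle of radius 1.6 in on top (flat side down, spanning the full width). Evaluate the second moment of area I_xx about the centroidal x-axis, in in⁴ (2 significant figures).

I_xx ≈ 8.2 in⁴

Split into non-overlapping primitives; take the origin at the lower-left of the bounding box.
Rectangular body: 3.2 × 1.8, A = 5.76 in², y = 0.9 in, Ī = 1.555 in⁴.
Semicircular cap: semicircle r = 1.6, A = 4.021 in², y = 2.479 in, Ī = 0.7193 in⁴.
Centroid: ȳ = ΣA·y / ΣA = 1.549 in.
Transfer each piece to the centroidal x-axis using Ī + A·d² with d = y − 1.549:
  rectangular body: d = -0.6492 in → contributes +3.983 in⁴
  semicircular cap: d = 0.9299 in → contributes +4.196 in⁴
Total I = 8.179 in⁴.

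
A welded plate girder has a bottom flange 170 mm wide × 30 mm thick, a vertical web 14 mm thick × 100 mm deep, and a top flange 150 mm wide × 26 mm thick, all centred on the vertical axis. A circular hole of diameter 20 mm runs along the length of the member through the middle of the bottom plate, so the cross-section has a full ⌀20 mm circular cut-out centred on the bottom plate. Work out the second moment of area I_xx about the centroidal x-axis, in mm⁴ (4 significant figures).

I_xx ≈ 3.704 × 10⁷ mm⁴

Break the section into simple shapes (no overlaps), measuring from the bottom-left corner of the bounding box.
Bottom plate: 170 × 30, A = 5 100 mm², y = 15 mm, Ī = 382 500 mm⁴.
Web plate: 14 × 100, A = 1 400 mm², y = 80 mm, Ī = 1 166 667 mm⁴.
Top plate: 150 × 26, A = 3 900 mm², y = 143 mm, Ī = 219 700 mm⁴.
Hole (subtracted): ⌀20, A = 314.159 mm², y = 15 mm, Ī = 7853.98 mm⁴.
Centroid: ȳ = ΣA·y / ΣA = 73.5177 mm.
Transfer each piece to the centroidal x-axis using Ī + A·d² with d = y − 73.5177:
  bottom plate: d = -58.5177 mm → contributes +17 846 526 mm⁴
  web plate: d = 6.48232 mm → contributes +1 225 495 mm⁴
  top plate: d = 69.4823 mm → contributes +19 048 092 mm⁴
  hole: d = -58.5177 mm → contributes −1 083 635 mm⁴
Total I = 37 036 478 mm⁴.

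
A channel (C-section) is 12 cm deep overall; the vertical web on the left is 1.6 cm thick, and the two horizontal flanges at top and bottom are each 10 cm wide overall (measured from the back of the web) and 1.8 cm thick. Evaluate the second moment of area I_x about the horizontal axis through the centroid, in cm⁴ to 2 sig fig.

I_x ≈ 1000 cm⁴

Treat the section as a set of non-overlapping primitives; coordinates are from the bounding-box lower-left.
Web: 1.6 × 12, A = 19.2 cm², y = 6 cm, Ī = 230.4 cm⁴.
Top flange (beyond web): 8.4 × 1.8, A = 15.12 cm², y = 11.1 cm, Ī = 4.082 cm⁴.
Bottom flange (beyond web): 8.4 × 1.8, A = 15.12 cm², y = 0.9 cm, Ī = 4.082 cm⁴.
By symmetry the centroid is at mid-height, ȳ = 6 cm.
Transfer each piece to the horizontal axis through the centroid using Ī + A·d² with d = y − 6:
  web: d = 0 cm → contributes +230.4 cm⁴
  top flange (beyond web): d = 5.1 cm → contributes +397.4 cm⁴
  bottom flange (beyond web): d = -5.1 cm → contributes +397.4 cm⁴
Total I = 1 025 cm⁴.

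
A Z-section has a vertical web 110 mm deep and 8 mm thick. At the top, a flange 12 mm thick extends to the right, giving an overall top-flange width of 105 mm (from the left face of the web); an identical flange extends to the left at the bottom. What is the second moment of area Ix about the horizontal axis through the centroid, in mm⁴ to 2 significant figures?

Break the section into simple shapes (no overlaps), measuring from the bottom-left corner of the bounding box.
Web: 8 × 110, A = 880 mm², y = 55 mm, Ī = 887 333 mm⁴.
Top flange (beyond web): 97 × 12, A = 1 164 mm², y = 104 mm, Ī = 13 968 mm⁴.
Bottom flange (beyond web): 97 × 12, A = 1 164 mm², y = 6 mm, Ī = 13 968 mm⁴.
Centroid: ȳ = ΣA·y / ΣA = 55 mm.
Transfer each piece to the horizontal axis through the centroid using Ī + A·d² with d = y − 55:
  web: d = 0 mm → contributes +887 333 mm⁴
  top flange (beyond web): d = 49 mm → contributes +2 808 732 mm⁴
  bottom flange (beyond web): d = -49 mm → contributes +2 808 732 mm⁴
Total I = 6 504 797 mm⁴.

Ix ≈ 6.5 × 10⁶ mm⁴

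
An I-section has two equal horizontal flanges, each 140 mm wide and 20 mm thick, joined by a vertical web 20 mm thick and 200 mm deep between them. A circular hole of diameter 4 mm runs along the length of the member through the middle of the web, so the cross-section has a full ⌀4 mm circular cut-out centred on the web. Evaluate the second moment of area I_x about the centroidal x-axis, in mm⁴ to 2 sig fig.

I_x ≈ 8.1 × 10⁷ mm⁴

Break the section into simple shapes (no overlaps), measuring from the bottom-left corner of the bounding box.
Bottom flange: 140 × 20, A = 2 800 mm², y = 10 mm, Ī = 93 333 mm⁴.
Web: 20 × 200, A = 4 000 mm², y = 120 mm, Ī = 13 333 333 mm⁴.
Top flange: 140 × 20, A = 2 800 mm², y = 230 mm, Ī = 93 333 mm⁴.
Hole (subtracted): ⌀4, A = 12.57 mm², y = 120 mm, Ī = 12.57 mm⁴.
By symmetry the centroid is at mid-height, ȳ = 120 mm.
Transfer each piece to the centroidal x-axis using Ī + A·d² with d = y − 120:
  bottom flange: d = -110 mm → contributes +33 973 333 mm⁴
  web: d = 0 mm → contributes +13 333 333 mm⁴
  top flange: d = 110 mm → contributes +33 973 333 mm⁴
  hole: d = 0 mm → contributes −12.57 mm⁴
Total I = 81 279 987 mm⁴.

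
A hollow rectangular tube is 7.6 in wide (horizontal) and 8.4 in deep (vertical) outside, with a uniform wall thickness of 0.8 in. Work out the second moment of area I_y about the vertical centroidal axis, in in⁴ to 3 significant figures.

Split into non-overlapping primitives; take the origin at the lower-left of the bounding box.
Outer rectangle: 7.6 × 8.4, A = 63.84 in², x = 3.8 in, Ī = 307.28 in⁴.
Inner void (subtracted): 6 × 6.8, A = 40.8 in², x = 3.8 in, Ī = 122.4 in⁴.
By symmetry the centroid is at mid-width, x̄ = 3.8 in.
All pieces are centred on the vertical centroidal axis, so I = ΣĪ (holes subtracted) = 184.88 in⁴.

I_y ≈ 185 in⁴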